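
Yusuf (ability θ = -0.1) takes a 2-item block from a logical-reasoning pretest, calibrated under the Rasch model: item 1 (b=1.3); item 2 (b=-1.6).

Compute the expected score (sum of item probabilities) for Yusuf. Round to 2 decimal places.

1.02

P(θ) = 1 / (1 + exp(−(θ − b)))
P_1 = 1/(1+e^{1.4000}) = 0.1978
P_2 = 1/(1+e^{-1.5000}) = 0.8176
E[score] = 0.1978 + 0.8176 = 1.0154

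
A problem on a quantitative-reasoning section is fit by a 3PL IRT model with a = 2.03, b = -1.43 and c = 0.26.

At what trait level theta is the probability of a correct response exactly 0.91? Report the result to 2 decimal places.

P(theta) = c + (1 − c) · 1 / (1 + exp(−a(theta − b)))
Remove guessing floor: (0.91 − 0.26)/(1 − 0.26) = 0.8784
logit = ln(0.8784/0.1216) = 1.9772
theta = b + logit/(a) = -1.43 + 1.9772/2.0300 = -0.4560

-0.46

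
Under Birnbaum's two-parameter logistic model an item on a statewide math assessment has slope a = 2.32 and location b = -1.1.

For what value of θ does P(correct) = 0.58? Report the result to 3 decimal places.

-0.961

P(θ) = 1 / (1 + exp(−a(θ − b)))
logit = ln(0.5800/0.4200) = 0.3228
θ = b + logit/(a) = -1.1 + 0.3228/2.3200 = -0.9609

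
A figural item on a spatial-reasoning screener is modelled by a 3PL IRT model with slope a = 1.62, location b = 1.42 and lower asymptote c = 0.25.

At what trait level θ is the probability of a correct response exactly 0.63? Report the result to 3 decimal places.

1.436

P(θ) = c + (1 − c) · 1 / (1 + exp(−a(θ − b)))
Remove guessing floor: (0.63 − 0.25)/(1 − 0.25) = 0.5067
logit = ln(0.5067/0.4933) = 0.0267
θ = b + logit/(a) = 1.42 + 0.0267/1.6200 = 1.4365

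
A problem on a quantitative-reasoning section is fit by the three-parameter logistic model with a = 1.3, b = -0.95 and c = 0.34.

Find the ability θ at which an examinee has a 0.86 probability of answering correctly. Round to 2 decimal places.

0.06

P(θ) = c + (1 − c) · 1 / (1 + exp(−a(θ − b)))
Remove guessing floor: (0.86 − 0.34)/(1 − 0.34) = 0.7879
logit = ln(0.7879/0.2121) = 1.3122
θ = b + logit/(a) = -0.95 + 1.3122/1.3000 = 0.0594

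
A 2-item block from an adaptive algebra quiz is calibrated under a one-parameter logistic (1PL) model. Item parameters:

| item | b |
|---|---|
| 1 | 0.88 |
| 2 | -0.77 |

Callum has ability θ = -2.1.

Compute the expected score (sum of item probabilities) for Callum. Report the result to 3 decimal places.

0.257

P(θ) = 1 / (1 + exp(−(θ − b)))
P_1 = 1/(1+e^{2.9800}) = 0.0483
P_2 = 1/(1+e^{1.3300}) = 0.2092
E[score] = 0.0483 + 0.2092 = 0.2575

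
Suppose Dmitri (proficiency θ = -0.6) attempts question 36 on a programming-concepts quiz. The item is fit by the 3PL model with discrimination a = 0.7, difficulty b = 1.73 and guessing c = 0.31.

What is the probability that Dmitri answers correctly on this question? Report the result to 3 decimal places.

0.423

P(θ) = c + (1 − c) · 1 / (1 + exp(−a(θ − b)))
Exponent: 0.7 × (-0.6 − 1.73) = -1.6310
1/(1 + e^{1.6310}) = 0.1637
P = 0.31 + 0.69 × 0.1637 = 0.4229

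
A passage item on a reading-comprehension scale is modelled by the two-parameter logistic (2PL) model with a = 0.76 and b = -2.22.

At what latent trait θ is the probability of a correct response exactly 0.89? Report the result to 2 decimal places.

0.53

P(θ) = 1 / (1 + exp(−a(θ − b)))
logit = ln(0.8900/0.1100) = 2.0907
θ = b + logit/(a) = -2.22 + 2.0907/0.7600 = 0.5310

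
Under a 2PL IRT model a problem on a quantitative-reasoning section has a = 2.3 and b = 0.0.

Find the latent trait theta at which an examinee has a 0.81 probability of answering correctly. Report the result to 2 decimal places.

P(theta) = 1 / (1 + exp(−a(theta − b)))
logit = ln(0.8100/0.1900) = 1.4500
theta = b + logit/(a) = 0.0 + 1.4500/2.3000 = 0.6304

0.63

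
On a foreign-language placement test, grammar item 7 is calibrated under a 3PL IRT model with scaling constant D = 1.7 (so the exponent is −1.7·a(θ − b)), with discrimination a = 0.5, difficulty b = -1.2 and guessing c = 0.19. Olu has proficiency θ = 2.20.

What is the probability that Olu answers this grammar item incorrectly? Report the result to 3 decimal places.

0.043

P(θ) = c + (1 − c) · 1 / (1 + exp(−D·a(θ − b)))
Exponent: 1.7 × 0.5 × (2.20 − (-1.2)) = 2.8900
1/(1 + e^{-2.8900}) = 0.9473
P = 0.19 + 0.81 × 0.9473 = 0.9574
P(incorrect) = 1 − 0.9574 = 0.0426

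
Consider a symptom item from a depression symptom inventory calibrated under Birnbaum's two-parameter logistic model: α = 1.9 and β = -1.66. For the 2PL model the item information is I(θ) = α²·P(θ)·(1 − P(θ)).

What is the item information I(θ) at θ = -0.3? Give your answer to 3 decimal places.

P = 1/(1+e^{-2.5840}) = 0.9298
P(1−P) = 0.9298 × 0.0702 = 0.0653
I = α² × P(1−P) = 1.9² × 0.0653 = 0.23556

0.236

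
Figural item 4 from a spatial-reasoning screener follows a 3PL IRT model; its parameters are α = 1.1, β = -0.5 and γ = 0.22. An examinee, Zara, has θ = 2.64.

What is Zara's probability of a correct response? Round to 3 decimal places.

P(θ) = γ + (1 − γ) · 1 / (1 + exp(−α(θ − β)))
Exponent: 1.1 × (2.64 − (-0.5)) = 3.4540
1/(1 + e^{-3.4540}) = 0.9694
P = 0.22 + 0.78 × 0.9694 = 0.9761

0.976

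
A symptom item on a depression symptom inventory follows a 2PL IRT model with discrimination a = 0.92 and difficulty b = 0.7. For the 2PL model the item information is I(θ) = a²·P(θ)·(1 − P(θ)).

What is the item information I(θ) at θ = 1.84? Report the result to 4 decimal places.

0.1626

P = 1/(1+e^{-1.0488}) = 0.7405
P(1−P) = 0.7405 × 0.2595 = 0.1921
I = a² × P(1−P) = 0.92² × 0.1921 = 0.16263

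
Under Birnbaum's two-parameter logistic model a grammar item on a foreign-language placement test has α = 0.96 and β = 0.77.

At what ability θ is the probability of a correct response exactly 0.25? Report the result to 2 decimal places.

P(θ) = 1 / (1 + exp(−α(θ − β)))
logit = ln(0.2500/0.7500) = -1.0986
θ = β + logit/(α) = 0.77 + (-1.0986)/0.9600 = -0.3744

-0.37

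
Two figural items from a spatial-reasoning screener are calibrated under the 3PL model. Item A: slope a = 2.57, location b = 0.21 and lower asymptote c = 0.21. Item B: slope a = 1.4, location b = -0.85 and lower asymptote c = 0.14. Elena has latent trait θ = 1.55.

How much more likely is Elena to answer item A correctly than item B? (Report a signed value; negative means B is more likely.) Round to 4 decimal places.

0.0044

P(θ) = c + (1 − c) · 1 / (1 + exp(−a(θ − b)))
P_A = 0.9755
P_B = 0.9711
P_A − P_B = 0.0044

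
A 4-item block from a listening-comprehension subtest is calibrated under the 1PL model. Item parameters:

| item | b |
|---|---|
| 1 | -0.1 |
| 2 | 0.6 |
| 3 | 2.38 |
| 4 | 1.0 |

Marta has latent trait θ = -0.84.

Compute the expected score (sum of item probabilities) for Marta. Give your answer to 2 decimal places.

P(θ) = 1 / (1 + exp(−(θ − b)))
P_1 = 1/(1+e^{0.7400}) = 0.3230
P_2 = 1/(1+e^{1.4400}) = 0.1915
P_3 = 1/(1+e^{3.2200}) = 0.0384
P_4 = 1/(1+e^{1.8400}) = 0.1371
E[score] = 0.3230 + 0.1915 + 0.0384 + 0.1371 = 0.6900

0.69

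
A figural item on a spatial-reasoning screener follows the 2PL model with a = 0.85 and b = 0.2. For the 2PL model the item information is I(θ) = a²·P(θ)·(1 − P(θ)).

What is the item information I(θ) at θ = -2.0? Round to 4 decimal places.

0.0836

P = 1/(1+e^{1.8700}) = 0.1335
P(1−P) = 0.1335 × 0.8665 = 0.1157
I = a² × P(1−P) = 0.85² × 0.1157 = 0.08360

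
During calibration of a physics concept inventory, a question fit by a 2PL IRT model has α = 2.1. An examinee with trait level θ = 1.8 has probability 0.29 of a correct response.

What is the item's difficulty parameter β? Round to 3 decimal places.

P(θ) = 1 / (1 + exp(−α(θ − β)))
logit(0.29) = ln(0.29/0.71) = -0.8954
β = θ − logit/(α) = 1.8 − (-0.8954)/2.1000 = 2.2264

2.226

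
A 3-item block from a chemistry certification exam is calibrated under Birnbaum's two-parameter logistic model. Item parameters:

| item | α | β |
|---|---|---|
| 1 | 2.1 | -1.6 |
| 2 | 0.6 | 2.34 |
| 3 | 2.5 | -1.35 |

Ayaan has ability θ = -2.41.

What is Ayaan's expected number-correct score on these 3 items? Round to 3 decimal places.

0.275

P(θ) = 1 / (1 + exp(−α(θ − β)))
P_1 = 1/(1+e^{1.7010}) = 0.1543
P_2 = 1/(1+e^{2.8500}) = 0.0547
P_3 = 1/(1+e^{2.6500}) = 0.0660
E[score] = 0.1543 + 0.0547 + 0.0660 = 0.2750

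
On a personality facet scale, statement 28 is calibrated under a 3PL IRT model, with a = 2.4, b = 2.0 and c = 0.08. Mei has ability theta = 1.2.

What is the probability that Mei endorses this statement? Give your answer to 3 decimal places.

0.198

P(theta) = c + (1 − c) · 1 / (1 + exp(−a(theta − b)))
Exponent: 2.4 × (1.2 − 2.0) = -1.9200
1/(1 + e^{1.9200}) = 0.1279
P = 0.08 + 0.92 × 0.1279 = 0.1976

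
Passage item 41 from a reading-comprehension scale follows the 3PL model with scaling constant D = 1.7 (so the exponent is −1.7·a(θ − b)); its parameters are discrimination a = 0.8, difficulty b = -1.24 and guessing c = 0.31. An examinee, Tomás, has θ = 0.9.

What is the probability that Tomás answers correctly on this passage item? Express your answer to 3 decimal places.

0.964

P(θ) = c + (1 − c) · 1 / (1 + exp(−D·a(θ − b)))
Exponent: 1.7 × 0.8 × (0.9 − (-1.24)) = 2.9104
1/(1 + e^{-2.9104}) = 0.9484
P = 0.31 + 0.69 × 0.9484 = 0.9644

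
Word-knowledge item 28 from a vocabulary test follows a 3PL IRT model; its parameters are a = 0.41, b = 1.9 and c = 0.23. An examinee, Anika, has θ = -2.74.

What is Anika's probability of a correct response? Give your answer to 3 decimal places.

P(θ) = c + (1 − c) · 1 / (1 + exp(−a(θ − b)))
Exponent: 0.41 × (-2.74 − 1.9) = -1.9024
1/(1 + e^{1.9024}) = 0.1298
P = 0.23 + 0.77 × 0.1298 = 0.3300

0.330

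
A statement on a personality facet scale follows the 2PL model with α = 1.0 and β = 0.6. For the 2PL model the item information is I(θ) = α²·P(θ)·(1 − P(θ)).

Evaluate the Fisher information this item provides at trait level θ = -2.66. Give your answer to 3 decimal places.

P = 1/(1+e^{3.2600}) = 0.0370
P(1−P) = 0.0370 × 0.9630 = 0.0356
I = α² × P(1−P) = 1.0² × 0.0356 = 0.03560

0.036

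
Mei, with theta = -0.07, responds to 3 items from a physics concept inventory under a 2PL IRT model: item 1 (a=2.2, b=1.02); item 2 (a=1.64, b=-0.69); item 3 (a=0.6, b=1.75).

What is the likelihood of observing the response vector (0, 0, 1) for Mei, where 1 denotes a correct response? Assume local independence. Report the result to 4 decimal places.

0.0612

P(theta) = 1 / (1 + exp(−a(theta − b)))
P_1 = 1/(1+e^{2.3980}) = 0.0833
P_2 = 1/(1+e^{-1.0168}) = 0.7343
P_3 = 1/(1+e^{1.0920}) = 0.2512
L = (1−P_1) × (1−P_2) × P_3 = 0.9167 × 0.2657 × 0.2512 = 0.06118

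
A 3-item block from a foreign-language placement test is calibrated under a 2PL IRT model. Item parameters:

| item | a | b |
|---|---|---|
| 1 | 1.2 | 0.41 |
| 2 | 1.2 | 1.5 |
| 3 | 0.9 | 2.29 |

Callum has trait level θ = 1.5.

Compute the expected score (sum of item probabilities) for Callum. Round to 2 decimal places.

1.62

P(θ) = 1 / (1 + exp(−a(θ − b)))
P_1 = 1/(1+e^{-1.3080}) = 0.7872
P_2 = 1/(1+e^{0.0000}) = 0.5000
P_3 = 1/(1+e^{0.7110}) = 0.3294
E[score] = 0.7872 + 0.5000 + 0.3294 = 1.6166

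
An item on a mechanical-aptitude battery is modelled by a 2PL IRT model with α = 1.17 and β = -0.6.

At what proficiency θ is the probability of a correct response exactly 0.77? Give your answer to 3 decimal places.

0.433

P(θ) = 1 / (1 + exp(−α(θ − β)))
logit = ln(0.7700/0.2300) = 1.2083
θ = β + logit/(α) = -0.6 + 1.2083/1.1700 = 0.4327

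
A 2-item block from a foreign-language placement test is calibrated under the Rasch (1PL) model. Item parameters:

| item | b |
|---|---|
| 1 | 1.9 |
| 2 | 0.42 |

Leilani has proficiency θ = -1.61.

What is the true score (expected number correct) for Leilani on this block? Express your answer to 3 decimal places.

P(θ) = 1 / (1 + exp(−(θ − b)))
P_1 = 1/(1+e^{3.5100}) = 0.0290
P_2 = 1/(1+e^{2.0300}) = 0.1161
E[score] = 0.0290 + 0.1161 = 0.1451

0.145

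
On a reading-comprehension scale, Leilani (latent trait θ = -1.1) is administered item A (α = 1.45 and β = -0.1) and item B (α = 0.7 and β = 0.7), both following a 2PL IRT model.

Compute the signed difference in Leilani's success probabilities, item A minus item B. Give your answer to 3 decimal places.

-0.031

P(θ) = 1 / (1 + exp(−α(θ − β)))
P_A = 0.1900
P_B = 0.2210
P_A − P_B = -0.0310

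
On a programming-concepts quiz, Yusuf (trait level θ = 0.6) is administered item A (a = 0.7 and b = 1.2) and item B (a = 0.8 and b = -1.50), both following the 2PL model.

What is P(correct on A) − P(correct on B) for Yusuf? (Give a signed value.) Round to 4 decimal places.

-0.4464

P(θ) = 1 / (1 + exp(−a(θ − b)))
P_A = 0.3965
P_B = 0.8429
P_A − P_B = -0.4464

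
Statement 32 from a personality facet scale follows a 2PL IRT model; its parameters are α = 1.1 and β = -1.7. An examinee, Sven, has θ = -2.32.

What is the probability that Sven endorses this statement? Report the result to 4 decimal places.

P(θ) = 1 / (1 + exp(−α(θ − β)))
Exponent: 1.1 × (-2.32 − (-1.7)) = -0.6820
1/(1 + e^{0.6820}) = 0.3358

0.3358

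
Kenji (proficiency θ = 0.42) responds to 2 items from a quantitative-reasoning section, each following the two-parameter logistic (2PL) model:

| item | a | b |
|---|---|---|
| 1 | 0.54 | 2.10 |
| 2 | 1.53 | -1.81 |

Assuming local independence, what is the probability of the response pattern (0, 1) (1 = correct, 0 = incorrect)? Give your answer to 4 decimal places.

0.6897

P(θ) = 1 / (1 + exp(−a(θ − b)))
P_1 = 1/(1+e^{0.9072}) = 0.2876
P_2 = 1/(1+e^{-3.4119}) = 0.9681
L = (1−P_1) × P_2 = 0.7124 × 0.9681 = 0.68968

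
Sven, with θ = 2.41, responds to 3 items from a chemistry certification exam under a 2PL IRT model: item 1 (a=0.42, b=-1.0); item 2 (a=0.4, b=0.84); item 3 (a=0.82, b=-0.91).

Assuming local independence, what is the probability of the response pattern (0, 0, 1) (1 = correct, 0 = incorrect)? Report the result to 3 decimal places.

0.063

P(θ) = 1 / (1 + exp(−a(θ − b)))
P_1 = 1/(1+e^{-1.4322}) = 0.8072
P_2 = 1/(1+e^{-0.6280}) = 0.6520
P_3 = 1/(1+e^{-2.7224}) = 0.9383
L = (1−P_1) × (1−P_2) × P_3 = 0.1928 × 0.3480 × 0.9383 = 0.06294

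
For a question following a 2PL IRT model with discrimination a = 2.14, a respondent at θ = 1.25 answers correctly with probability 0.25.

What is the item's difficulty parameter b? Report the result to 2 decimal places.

P(θ) = 1 / (1 + exp(−a(θ − b)))
logit(0.25) = ln(0.25/0.75) = -1.0986
b = θ − logit/(a) = 1.25 − (-1.0986)/2.1400 = 1.7634

1.76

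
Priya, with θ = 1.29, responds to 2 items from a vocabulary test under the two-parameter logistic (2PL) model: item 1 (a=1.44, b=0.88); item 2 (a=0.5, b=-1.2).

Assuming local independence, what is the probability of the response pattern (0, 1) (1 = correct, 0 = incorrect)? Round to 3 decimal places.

0.277

P(θ) = 1 / (1 + exp(−a(θ − b)))
P_1 = 1/(1+e^{-0.5904}) = 0.6435
P_2 = 1/(1+e^{-1.2450}) = 0.7764
L = (1−P_1) × P_2 = 0.3565 × 0.7764 = 0.27683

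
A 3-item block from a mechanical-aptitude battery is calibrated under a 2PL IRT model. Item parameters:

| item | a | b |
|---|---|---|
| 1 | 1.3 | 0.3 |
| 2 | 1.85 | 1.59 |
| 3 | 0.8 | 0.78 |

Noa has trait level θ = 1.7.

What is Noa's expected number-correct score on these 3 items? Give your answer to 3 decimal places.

2.087

P(θ) = 1 / (1 + exp(−a(θ − b)))
P_1 = 1/(1+e^{-1.8200}) = 0.8606
P_2 = 1/(1+e^{-0.2035}) = 0.5507
P_3 = 1/(1+e^{-0.7360}) = 0.6761
E[score] = 0.8606 + 0.5507 + 0.6761 = 2.0874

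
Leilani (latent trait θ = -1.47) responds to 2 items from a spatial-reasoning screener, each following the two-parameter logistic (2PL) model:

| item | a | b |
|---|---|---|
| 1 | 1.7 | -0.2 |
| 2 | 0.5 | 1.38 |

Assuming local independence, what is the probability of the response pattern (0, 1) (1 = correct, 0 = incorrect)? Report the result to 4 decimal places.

P(θ) = 1 / (1 + exp(−a(θ − b)))
P_1 = 1/(1+e^{2.1590}) = 0.1035
P_2 = 1/(1+e^{1.4250}) = 0.1939
L = (1−P_1) × P_2 = 0.8965 × 0.1939 = 0.17381

0.1738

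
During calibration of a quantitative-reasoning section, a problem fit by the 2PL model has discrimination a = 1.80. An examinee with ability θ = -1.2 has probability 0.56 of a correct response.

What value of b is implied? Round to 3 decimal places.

P(θ) = 1 / (1 + exp(−a(θ − b)))
logit(0.56) = ln(0.56/0.44) = 0.2412
b = θ − logit/(a) = -1.2 − 0.2412/1.8000 = -1.3340

-1.334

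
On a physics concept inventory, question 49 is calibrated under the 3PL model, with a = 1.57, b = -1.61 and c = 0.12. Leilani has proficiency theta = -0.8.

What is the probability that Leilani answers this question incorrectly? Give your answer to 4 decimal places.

P(theta) = c + (1 − c) · 1 / (1 + exp(−a(theta − b)))
Exponent: 1.57 × (-0.8 − (-1.61)) = 1.2717
1/(1 + e^{-1.2717}) = 0.7810
P = 0.12 + 0.88 × 0.7810 = 0.8073
P(incorrect) = 1 − 0.8073 = 0.1927

0.1927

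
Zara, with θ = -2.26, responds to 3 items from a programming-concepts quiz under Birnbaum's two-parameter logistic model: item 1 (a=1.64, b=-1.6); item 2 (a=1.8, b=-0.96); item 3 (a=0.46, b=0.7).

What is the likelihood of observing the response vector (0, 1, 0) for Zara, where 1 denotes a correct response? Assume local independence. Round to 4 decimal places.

P(θ) = 1 / (1 + exp(−a(θ − b)))
P_1 = 1/(1+e^{1.0824}) = 0.2531
P_2 = 1/(1+e^{2.3400}) = 0.0879
P_3 = 1/(1+e^{1.3616}) = 0.2040
L = (1−P_1) × P_2 × (1−P_3) = 0.7469 × 0.0879 × 0.7960 = 0.05224

0.0522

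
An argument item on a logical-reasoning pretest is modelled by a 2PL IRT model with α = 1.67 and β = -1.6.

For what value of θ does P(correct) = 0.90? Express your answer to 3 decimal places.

P(θ) = 1 / (1 + exp(−α(θ − β)))
logit = ln(0.9000/0.1000) = 2.1972
θ = β + logit/(α) = -1.6 + 2.1972/1.6700 = -0.2843

-0.284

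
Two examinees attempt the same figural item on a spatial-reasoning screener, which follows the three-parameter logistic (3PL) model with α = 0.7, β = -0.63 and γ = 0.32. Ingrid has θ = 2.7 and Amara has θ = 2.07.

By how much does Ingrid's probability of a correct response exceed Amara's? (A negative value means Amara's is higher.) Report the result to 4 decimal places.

0.0290

P(θ) = γ + (1 − γ) · 1 / (1 + exp(−α(θ − β)))
P(Ingrid) = 0.9398  [exponent 2.3310]
P(Amara) = 0.9108  [exponent 1.8900]
Difference = 0.9398 − 0.9108 = 0.0290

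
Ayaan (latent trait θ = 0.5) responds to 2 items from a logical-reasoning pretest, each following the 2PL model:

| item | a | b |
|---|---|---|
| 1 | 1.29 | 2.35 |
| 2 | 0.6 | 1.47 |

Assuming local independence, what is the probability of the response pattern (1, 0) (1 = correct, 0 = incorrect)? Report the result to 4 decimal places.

P(θ) = 1 / (1 + exp(−a(θ − b)))
P_1 = 1/(1+e^{2.3865}) = 0.0842
P_2 = 1/(1+e^{0.5820}) = 0.3585
L = P_1 × (1−P_2) = 0.0842 × 0.6415 = 0.05402

0.0540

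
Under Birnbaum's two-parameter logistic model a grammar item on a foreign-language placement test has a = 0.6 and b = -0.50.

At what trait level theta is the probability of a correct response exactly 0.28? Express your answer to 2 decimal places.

P(theta) = 1 / (1 + exp(−a(theta − b)))
logit = ln(0.2800/0.7200) = -0.9445
theta = b + logit/(a) = -0.50 + (-0.9445)/0.6000 = -2.0741

-2.07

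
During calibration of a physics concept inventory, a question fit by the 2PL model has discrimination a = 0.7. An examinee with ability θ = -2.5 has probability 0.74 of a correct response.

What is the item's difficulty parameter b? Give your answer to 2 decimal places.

P(θ) = 1 / (1 + exp(−a(θ − b)))
logit(0.74) = ln(0.74/0.26) = 1.0460
b = θ − logit/(a) = -2.5 − 1.0460/0.7000 = -3.9942

-3.99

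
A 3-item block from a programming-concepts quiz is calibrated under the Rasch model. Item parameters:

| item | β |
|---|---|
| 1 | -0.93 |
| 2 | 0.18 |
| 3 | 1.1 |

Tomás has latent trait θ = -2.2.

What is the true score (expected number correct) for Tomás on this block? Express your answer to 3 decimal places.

0.340

P(θ) = 1 / (1 + exp(−(θ − β)))
P_1 = 1/(1+e^{1.2700}) = 0.2193
P_2 = 1/(1+e^{2.3800}) = 0.0847
P_3 = 1/(1+e^{3.3000}) = 0.0356
E[score] = 0.2193 + 0.0847 + 0.0356 = 0.3395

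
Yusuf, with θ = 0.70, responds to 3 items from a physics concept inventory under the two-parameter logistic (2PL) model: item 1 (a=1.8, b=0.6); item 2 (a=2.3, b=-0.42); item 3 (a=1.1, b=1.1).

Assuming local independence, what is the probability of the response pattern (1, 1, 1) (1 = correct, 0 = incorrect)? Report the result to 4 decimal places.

0.1984

P(θ) = 1 / (1 + exp(−a(θ − b)))
P_1 = 1/(1+e^{-0.1800}) = 0.5449
P_2 = 1/(1+e^{-2.5760}) = 0.9293
P_3 = 1/(1+e^{0.4400}) = 0.3917
L = P_1 × P_2 × P_3 = 0.5449 × 0.9293 × 0.3917 = 0.19836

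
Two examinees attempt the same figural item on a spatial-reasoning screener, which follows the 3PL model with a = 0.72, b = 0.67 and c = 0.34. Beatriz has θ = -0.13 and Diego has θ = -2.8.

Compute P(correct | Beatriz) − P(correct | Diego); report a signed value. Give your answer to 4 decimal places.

0.1874

P(θ) = c + (1 − c) · 1 / (1 + exp(−a(θ − b)))
P(Beatriz) = 0.5775  [exponent -0.5760]
P(Diego) = 0.3901  [exponent -2.4984]
Difference = 0.5775 − 0.3901 = 0.1874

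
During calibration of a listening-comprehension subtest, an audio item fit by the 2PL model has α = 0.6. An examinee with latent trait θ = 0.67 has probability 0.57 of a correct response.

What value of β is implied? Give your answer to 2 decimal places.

0.20

P(θ) = 1 / (1 + exp(−α(θ − β)))
logit(0.57) = ln(0.57/0.43) = 0.2819
β = θ − logit/(α) = 0.67 − 0.2819/0.6000 = 0.2002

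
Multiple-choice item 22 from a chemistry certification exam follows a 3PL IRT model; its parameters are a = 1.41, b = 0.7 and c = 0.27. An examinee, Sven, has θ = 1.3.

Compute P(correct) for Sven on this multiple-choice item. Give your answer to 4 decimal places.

P(θ) = c + (1 − c) · 1 / (1 + exp(−a(θ − b)))
Exponent: 1.41 × (1.3 − 0.7) = 0.8460
1/(1 + e^{-0.8460}) = 0.6997
P = 0.27 + 0.73 × 0.6997 = 0.7808

0.7808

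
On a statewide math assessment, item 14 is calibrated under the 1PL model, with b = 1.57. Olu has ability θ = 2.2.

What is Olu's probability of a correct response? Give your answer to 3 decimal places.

P(θ) = 1 / (1 + exp(−(θ − b)))
Exponent: (2.2 − 1.57) = 0.6300
1/(1 + e^{-0.6300}) = 0.6525
P = 0.6525

0.652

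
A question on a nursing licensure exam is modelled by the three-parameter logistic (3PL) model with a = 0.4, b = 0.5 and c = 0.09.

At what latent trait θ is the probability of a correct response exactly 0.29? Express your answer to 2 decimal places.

-2.67

P(θ) = c + (1 − c) · 1 / (1 + exp(−a(θ − b)))
Remove guessing floor: (0.29 − 0.09)/(1 − 0.09) = 0.2198
logit = ln(0.2198/0.7802) = -1.2669
θ = b + logit/(a) = 0.5 + (-1.2669)/0.4000 = -2.6674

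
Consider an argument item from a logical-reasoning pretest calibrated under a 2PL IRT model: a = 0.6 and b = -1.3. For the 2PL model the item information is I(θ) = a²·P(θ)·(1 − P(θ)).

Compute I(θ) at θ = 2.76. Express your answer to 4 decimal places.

0.0266

P = 1/(1+e^{-2.4360}) = 0.9195
P(1−P) = 0.9195 × 0.0805 = 0.0740
I = a² × P(1−P) = 0.6² × 0.0740 = 0.02664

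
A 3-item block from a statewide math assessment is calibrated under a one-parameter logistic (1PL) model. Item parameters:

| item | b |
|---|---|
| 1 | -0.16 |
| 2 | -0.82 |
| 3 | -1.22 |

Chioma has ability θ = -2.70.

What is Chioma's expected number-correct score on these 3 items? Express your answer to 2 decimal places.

P(θ) = 1 / (1 + exp(−(θ − b)))
P_1 = 1/(1+e^{2.5400}) = 0.0731
P_2 = 1/(1+e^{1.8800}) = 0.1324
P_3 = 1/(1+e^{1.4800}) = 0.1854
E[score] = 0.0731 + 0.1324 + 0.1854 = 0.3909

0.39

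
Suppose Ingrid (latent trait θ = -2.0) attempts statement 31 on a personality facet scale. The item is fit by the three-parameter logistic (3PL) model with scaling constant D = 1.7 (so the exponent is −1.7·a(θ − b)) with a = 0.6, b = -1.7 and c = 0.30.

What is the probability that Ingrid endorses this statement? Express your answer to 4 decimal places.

0.5969

P(θ) = c + (1 − c) · 1 / (1 + exp(−D·a(θ − b)))
Exponent: 1.7 × 0.6 × (-2.0 − (-1.7)) = -0.3060
1/(1 + e^{0.3060}) = 0.4241
P = 0.30 + 0.70 × 0.4241 = 0.5969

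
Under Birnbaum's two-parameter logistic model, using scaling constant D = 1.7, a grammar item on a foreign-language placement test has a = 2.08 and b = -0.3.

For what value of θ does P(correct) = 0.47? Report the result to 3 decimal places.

P(θ) = 1 / (1 + exp(−D·a(θ − b)))
logit = ln(0.4700/0.5300) = -0.1201
θ = b + logit/(1.7·a) = -0.3 + (-0.1201)/3.5360 = -0.3340

-0.334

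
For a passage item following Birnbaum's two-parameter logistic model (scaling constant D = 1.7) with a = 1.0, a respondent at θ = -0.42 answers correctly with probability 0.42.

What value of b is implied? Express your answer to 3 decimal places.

P(θ) = 1 / (1 + exp(−D·a(θ − b)))
logit(0.42) = ln(0.42/0.58) = -0.3228
b = θ − logit/(1.7·a) = -0.42 − (-0.3228)/1.7000 = -0.2301

-0.230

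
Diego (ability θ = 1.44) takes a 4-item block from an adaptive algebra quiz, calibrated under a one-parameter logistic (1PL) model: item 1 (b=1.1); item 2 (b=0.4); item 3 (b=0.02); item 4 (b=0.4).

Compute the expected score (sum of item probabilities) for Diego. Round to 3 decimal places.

P(θ) = 1 / (1 + exp(−(θ − b)))
P_1 = 1/(1+e^{-0.3400}) = 0.5842
P_2 = 1/(1+e^{-1.0400}) = 0.7389
P_3 = 1/(1+e^{-1.4200}) = 0.8053
P_4 = 1/(1+e^{-1.0400}) = 0.7389
E[score] = 0.5842 + 0.7389 + 0.8053 + 0.7389 = 2.8672

2.867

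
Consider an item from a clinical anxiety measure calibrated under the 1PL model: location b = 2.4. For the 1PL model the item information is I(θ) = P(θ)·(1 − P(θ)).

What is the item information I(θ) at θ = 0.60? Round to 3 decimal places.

0.122

P = 1/(1+e^{1.8000}) = 0.1419
P(1−P) = 0.1419 × 0.8581 = 0.1217
I = P(1−P) = 0.12173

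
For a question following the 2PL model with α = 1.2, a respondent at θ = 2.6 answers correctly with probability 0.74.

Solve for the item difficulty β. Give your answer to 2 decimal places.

P(θ) = 1 / (1 + exp(−α(θ − β)))
logit(0.74) = ln(0.74/0.26) = 1.0460
β = θ − logit/(α) = 2.6 − 1.0460/1.2000 = 1.7284

1.73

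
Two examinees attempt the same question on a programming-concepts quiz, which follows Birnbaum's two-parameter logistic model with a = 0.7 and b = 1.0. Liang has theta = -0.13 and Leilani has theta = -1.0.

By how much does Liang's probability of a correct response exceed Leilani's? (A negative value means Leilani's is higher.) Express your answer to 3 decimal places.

0.114

P(theta) = 1 / (1 + exp(−a(theta − b)))
P(Liang) = 0.3120  [exponent -0.7910]
P(Leilani) = 0.1978  [exponent -1.4000]
Difference = 0.3120 − 0.1978 = 0.1141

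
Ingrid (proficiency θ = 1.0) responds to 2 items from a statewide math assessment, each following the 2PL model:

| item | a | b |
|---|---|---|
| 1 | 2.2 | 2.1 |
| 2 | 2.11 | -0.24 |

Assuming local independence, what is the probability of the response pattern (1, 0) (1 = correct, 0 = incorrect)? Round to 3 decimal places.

P(θ) = 1 / (1 + exp(−a(θ − b)))
P_1 = 1/(1+e^{2.4200}) = 0.0817
P_2 = 1/(1+e^{-2.6164}) = 0.9319
L = P_1 × (1−P_2) = 0.0817 × 0.0681 = 0.00556

0.006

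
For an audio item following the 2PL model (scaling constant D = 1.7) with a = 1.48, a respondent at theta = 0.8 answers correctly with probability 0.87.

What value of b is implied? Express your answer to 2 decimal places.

P(theta) = 1 / (1 + exp(−D·a(theta − b)))
logit(0.87) = ln(0.87/0.13) = 1.9010
b = theta − logit/(1.7·a) = 0.8 − 1.9010/2.5160 = 0.0445

0.04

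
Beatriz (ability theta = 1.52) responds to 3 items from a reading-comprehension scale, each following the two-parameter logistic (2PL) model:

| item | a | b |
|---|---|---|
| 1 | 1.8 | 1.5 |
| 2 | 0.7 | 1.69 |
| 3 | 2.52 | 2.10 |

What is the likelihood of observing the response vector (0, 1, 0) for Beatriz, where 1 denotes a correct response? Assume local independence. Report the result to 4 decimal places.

P(theta) = 1 / (1 + exp(−a(theta − b)))
P_1 = 1/(1+e^{-0.0360}) = 0.5090
P_2 = 1/(1+e^{0.1190}) = 0.4703
P_3 = 1/(1+e^{1.4616}) = 0.1882
L = (1−P_1) × P_2 × (1−P_3) = 0.4910 × 0.4703 × 0.8118 = 0.18745

0.1874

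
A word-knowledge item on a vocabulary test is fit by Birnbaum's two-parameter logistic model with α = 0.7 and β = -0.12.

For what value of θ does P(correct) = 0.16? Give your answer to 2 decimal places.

-2.49

P(θ) = 1 / (1 + exp(−α(θ − β)))
logit = ln(0.1600/0.8400) = -1.6582
θ = β + logit/(α) = -0.12 + (-1.6582)/0.7000 = -2.4889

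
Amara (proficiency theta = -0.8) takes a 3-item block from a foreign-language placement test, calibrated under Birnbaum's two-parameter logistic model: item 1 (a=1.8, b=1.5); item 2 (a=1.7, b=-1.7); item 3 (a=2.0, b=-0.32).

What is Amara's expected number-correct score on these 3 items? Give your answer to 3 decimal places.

P(theta) = 1 / (1 + exp(−a(theta − b)))
P_1 = 1/(1+e^{4.1400}) = 0.0157
P_2 = 1/(1+e^{-1.5300}) = 0.8220
P_3 = 1/(1+e^{0.9600}) = 0.2769
E[score] = 0.0157 + 0.8220 + 0.2769 = 1.1146

1.115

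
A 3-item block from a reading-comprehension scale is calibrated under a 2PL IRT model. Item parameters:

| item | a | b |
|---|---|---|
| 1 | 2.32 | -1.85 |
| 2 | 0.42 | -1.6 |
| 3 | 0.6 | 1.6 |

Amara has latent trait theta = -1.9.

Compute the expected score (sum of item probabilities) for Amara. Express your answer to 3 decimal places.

P(theta) = 1 / (1 + exp(−a(theta − b)))
P_1 = 1/(1+e^{0.1160}) = 0.4710
P_2 = 1/(1+e^{0.1260}) = 0.4685
P_3 = 1/(1+e^{2.1000}) = 0.1091
E[score] = 0.4710 + 0.4685 + 0.1091 = 1.0487

1.049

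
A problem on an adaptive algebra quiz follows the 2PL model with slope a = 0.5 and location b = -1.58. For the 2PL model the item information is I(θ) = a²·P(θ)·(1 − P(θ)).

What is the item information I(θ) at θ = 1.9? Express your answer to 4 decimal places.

P = 1/(1+e^{-1.7400}) = 0.8507
P(1−P) = 0.8507 × 0.1493 = 0.1270
I = a² × P(1−P) = 0.5² × 0.1270 = 0.03175

0.0318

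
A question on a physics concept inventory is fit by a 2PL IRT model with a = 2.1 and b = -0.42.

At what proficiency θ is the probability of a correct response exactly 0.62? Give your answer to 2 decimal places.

P(θ) = 1 / (1 + exp(−a(θ − b)))
logit = ln(0.6200/0.3800) = 0.4895
θ = b + logit/(a) = -0.42 + 0.4895/2.1000 = -0.1869

-0.19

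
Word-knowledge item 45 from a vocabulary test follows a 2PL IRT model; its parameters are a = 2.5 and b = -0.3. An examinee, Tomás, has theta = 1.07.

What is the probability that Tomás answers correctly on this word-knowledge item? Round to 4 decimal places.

P(theta) = 1 / (1 + exp(−a(theta − b)))
Exponent: 2.5 × (1.07 − (-0.3)) = 3.4250
1/(1 + e^{-3.4250}) = 0.9685

0.9685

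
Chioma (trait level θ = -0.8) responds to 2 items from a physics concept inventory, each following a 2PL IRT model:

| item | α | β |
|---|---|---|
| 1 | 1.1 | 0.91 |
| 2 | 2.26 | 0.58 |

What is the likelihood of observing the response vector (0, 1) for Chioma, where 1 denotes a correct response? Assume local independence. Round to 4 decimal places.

P(θ) = 1 / (1 + exp(−α(θ − β)))
P_1 = 1/(1+e^{1.8810}) = 0.1323
P_2 = 1/(1+e^{3.1188}) = 0.0423
L = (1−P_1) × P_2 = 0.8677 × 0.0423 = 0.03674

0.0367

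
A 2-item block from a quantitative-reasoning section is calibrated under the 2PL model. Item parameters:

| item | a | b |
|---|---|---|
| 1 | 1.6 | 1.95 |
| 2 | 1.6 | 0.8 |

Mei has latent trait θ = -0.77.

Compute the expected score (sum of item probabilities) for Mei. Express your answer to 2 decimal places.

P(θ) = 1 / (1 + exp(−a(θ − b)))
P_1 = 1/(1+e^{4.3520}) = 0.0127
P_2 = 1/(1+e^{2.5120}) = 0.0750
E[score] = 0.0127 + 0.0750 = 0.0877

0.09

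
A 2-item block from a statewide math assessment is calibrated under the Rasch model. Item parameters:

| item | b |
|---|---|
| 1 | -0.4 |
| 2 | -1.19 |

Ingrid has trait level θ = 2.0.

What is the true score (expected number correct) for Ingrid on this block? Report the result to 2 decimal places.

1.88

P(θ) = 1 / (1 + exp(−(θ − b)))
P_1 = 1/(1+e^{-2.4000}) = 0.9168
P_2 = 1/(1+e^{-3.1900}) = 0.9605
E[score] = 0.9168 + 0.9605 = 1.8773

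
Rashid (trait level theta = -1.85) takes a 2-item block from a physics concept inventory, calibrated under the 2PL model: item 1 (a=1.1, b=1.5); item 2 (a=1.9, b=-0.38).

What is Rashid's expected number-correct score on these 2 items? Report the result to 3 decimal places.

0.082

P(theta) = 1 / (1 + exp(−a(theta − b)))
P_1 = 1/(1+e^{3.6850}) = 0.0245
P_2 = 1/(1+e^{2.7930}) = 0.0577
E[score] = 0.0245 + 0.0577 = 0.0822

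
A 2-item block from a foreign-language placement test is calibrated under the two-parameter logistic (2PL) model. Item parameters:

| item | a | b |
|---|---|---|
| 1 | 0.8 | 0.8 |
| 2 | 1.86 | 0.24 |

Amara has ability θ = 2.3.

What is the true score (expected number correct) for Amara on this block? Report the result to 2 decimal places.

P(θ) = 1 / (1 + exp(−a(θ − b)))
P_1 = 1/(1+e^{-1.2000}) = 0.7685
P_2 = 1/(1+e^{-3.8316}) = 0.9788
E[score] = 0.7685 + 0.9788 = 1.7473

1.75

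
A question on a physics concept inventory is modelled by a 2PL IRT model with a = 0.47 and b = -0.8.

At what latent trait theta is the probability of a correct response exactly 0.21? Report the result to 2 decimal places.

P(theta) = 1 / (1 + exp(−a(theta − b)))
logit = ln(0.2100/0.7900) = -1.3249
theta = b + logit/(a) = -0.8 + (-1.3249)/0.4700 = -3.6190

-3.62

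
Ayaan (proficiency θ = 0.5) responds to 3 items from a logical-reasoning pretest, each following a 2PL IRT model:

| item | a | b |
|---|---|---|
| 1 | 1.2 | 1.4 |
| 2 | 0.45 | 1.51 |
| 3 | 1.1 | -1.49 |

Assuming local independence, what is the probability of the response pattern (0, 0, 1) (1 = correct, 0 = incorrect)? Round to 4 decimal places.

P(θ) = 1 / (1 + exp(−a(θ − b)))
P_1 = 1/(1+e^{1.0800}) = 0.2535
P_2 = 1/(1+e^{0.4545}) = 0.3883
P_3 = 1/(1+e^{-2.1890}) = 0.8993
L = (1−P_1) × (1−P_2) × P_3 = 0.7465 × 0.6117 × 0.8993 = 0.41063

0.4106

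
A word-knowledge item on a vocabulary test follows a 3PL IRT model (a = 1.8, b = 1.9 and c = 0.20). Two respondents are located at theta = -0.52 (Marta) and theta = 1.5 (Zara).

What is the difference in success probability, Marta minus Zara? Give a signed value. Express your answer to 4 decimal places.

P(theta) = c + (1 − c) · 1 / (1 + exp(−a(theta − b)))
P(Marta) = 0.2101  [exponent -4.3560]
P(Zara) = 0.4619  [exponent -0.7200]
Difference = 0.2101 − 0.4619 = -0.2518

-0.2518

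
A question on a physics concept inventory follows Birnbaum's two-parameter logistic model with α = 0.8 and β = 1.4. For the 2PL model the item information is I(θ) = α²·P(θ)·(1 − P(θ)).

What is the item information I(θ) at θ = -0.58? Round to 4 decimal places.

0.0904

P = 1/(1+e^{1.5840}) = 0.1702
P(1−P) = 0.1702 × 0.8298 = 0.1413
I = α² × P(1−P) = 0.8² × 0.1413 = 0.09040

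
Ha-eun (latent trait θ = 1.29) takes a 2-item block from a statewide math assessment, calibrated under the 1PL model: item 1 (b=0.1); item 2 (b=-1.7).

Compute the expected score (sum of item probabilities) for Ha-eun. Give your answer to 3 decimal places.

P(θ) = 1 / (1 + exp(−(θ − b)))
P_1 = 1/(1+e^{-1.1900}) = 0.7667
P_2 = 1/(1+e^{-2.9900}) = 0.9521
E[score] = 0.7667 + 0.9521 = 1.7189

1.719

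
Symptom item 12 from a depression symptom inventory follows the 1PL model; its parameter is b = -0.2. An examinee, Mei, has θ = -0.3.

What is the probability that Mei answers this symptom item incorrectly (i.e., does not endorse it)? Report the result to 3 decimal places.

0.525

P(θ) = 1 / (1 + exp(−(θ − b)))
Exponent: (-0.3 − (-0.2)) = -0.1000
1/(1 + e^{0.1000}) = 0.4750
P = 0.4750
P(incorrect) = 1 − 0.4750 = 0.5250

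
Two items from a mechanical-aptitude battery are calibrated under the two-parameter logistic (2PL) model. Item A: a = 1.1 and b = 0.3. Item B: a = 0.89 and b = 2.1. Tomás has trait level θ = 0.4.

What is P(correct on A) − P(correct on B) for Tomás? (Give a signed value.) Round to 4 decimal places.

P(θ) = 1 / (1 + exp(−a(θ − b)))
P_A = 0.5275
P_B = 0.1805
P_A − P_B = 0.3470

0.3470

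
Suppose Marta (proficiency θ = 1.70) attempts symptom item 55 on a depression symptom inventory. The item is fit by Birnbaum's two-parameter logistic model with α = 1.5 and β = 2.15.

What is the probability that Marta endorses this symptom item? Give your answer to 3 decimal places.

0.337

P(θ) = 1 / (1 + exp(−α(θ − β)))
Exponent: 1.5 × (1.70 − 2.15) = -0.6750
1/(1 + e^{0.6750}) = 0.3374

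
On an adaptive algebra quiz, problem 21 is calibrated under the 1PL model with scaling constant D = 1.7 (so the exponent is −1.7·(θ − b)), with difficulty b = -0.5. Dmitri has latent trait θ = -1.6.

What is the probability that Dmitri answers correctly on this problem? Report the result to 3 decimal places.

0.134

P(θ) = 1 / (1 + exp(−D·(θ − b)))
Exponent: 1.7 × (-1.6 − (-0.5)) = -1.8700
1/(1 + e^{1.8700}) = 0.1335
P = 0.1335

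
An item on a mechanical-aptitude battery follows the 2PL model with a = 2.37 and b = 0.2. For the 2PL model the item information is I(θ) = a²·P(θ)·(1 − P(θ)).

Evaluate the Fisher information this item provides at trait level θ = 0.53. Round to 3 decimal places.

1.210

P = 1/(1+e^{-0.7821}) = 0.6861
P(1−P) = 0.6861 × 0.3139 = 0.2154
I = a² × P(1−P) = 2.37² × 0.2154 = 1.20963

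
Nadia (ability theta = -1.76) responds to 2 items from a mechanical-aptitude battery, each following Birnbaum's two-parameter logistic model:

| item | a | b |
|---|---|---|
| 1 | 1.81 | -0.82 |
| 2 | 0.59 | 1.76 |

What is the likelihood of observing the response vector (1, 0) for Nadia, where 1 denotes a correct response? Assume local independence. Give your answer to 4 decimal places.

P(theta) = 1 / (1 + exp(−a(theta − b)))
P_1 = 1/(1+e^{1.7014}) = 0.1543
P_2 = 1/(1+e^{2.0768}) = 0.1114
L = P_1 × (1−P_2) = 0.1543 × 0.8886 = 0.13710

0.1371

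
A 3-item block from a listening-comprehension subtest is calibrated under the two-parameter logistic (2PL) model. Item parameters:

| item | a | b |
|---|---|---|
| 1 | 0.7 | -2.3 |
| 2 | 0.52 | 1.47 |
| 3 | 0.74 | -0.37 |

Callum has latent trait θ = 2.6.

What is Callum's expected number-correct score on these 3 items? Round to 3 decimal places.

2.511

P(θ) = 1 / (1 + exp(−a(θ − b)))
P_1 = 1/(1+e^{-3.4300}) = 0.9686
P_2 = 1/(1+e^{-0.5876}) = 0.6428
P_3 = 1/(1+e^{-2.1978}) = 0.9001
E[score] = 0.9686 + 0.6428 + 0.9001 = 2.5115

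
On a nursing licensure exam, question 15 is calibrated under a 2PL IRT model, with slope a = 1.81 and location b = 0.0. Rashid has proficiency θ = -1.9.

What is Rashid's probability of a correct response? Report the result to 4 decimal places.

P(θ) = 1 / (1 + exp(−a(θ − b)))
Exponent: 1.81 × (-1.9 − 0.0) = -3.4390
1/(1 + e^{3.4390}) = 0.0311

0.0311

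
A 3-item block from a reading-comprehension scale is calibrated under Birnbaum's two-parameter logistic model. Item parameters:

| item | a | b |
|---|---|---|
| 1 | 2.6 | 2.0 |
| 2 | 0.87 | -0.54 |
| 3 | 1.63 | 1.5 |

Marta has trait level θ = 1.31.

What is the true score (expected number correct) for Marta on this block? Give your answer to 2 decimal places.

1.40

P(θ) = 1 / (1 + exp(−a(θ − b)))
P_1 = 1/(1+e^{1.7940}) = 0.1426
P_2 = 1/(1+e^{-1.6095}) = 0.8333
P_3 = 1/(1+e^{0.3097}) = 0.4232
E[score] = 0.1426 + 0.8333 + 0.4232 = 1.3991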